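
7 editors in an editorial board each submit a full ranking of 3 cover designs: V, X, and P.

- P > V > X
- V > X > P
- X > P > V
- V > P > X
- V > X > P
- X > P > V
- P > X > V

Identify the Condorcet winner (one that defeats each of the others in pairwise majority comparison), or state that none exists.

None — there is no Condorcet winner

Head-to-head results (7 voters total):
V vs X: V wins 4–3.
V vs P: P wins 4–3.
X vs P: X wins 4–3.
No candidate beats all others: V beats X beats P beats V, a majority cycle.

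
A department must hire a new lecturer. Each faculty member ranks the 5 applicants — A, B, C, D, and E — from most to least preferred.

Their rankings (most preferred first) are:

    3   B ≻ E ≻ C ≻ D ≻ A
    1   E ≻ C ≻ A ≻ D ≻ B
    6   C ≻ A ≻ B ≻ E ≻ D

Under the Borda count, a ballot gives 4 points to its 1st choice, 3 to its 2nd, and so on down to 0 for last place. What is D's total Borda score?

Borda scores:
  A: 3·0 + 2 + 6·3 = 20
  B: 3·4 + 0 + 6·2 = 24
  C: 3·2 + 3 + 6·4 = 33
  D: 3·1 + 1 + 6·0 = 4
  E: 3·3 + 4 + 6·1 = 19

4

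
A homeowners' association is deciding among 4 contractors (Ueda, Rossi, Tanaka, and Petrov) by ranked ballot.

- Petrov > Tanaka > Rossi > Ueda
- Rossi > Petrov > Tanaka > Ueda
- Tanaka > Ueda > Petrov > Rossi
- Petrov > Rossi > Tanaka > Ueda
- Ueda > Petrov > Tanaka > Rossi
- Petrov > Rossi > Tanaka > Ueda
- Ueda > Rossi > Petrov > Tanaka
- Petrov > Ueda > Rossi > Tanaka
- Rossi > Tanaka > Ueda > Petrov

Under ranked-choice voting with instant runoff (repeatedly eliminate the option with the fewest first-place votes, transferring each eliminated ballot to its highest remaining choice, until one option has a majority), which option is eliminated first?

Round 1: Petrov 4, Ueda 2, Rossi 2, Tanaka 1. Tanaka has the fewest and is eliminated.
Round 2: Petrov 4, Ueda 3, Rossi 2. Rossi has the fewest and is eliminated.
Round 3: Petrov 5, Ueda 4. Petrov has a majority.

Tanaka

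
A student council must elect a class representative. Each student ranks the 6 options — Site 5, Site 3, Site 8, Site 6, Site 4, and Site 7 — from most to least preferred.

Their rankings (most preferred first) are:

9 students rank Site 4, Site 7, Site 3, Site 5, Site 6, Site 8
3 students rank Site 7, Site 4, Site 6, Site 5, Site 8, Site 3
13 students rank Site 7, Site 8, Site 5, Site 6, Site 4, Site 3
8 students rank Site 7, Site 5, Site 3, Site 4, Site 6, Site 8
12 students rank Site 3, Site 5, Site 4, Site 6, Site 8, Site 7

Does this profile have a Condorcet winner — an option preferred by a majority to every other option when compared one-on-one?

Yes

Head-to-head results (45 voters total):
Site 5 vs Site 3: Site 5 wins 24–21.
Site 5 vs Site 8: Site 5 wins 32–13.
Site 5 vs Site 6: Site 5 wins 42–3.
Site 5 vs Site 4: Site 5 wins 33–12.
Site 5 vs Site 7: Site 7 wins 33–12.
Site 3 vs Site 8: Site 3 wins 29–16.
Site 3 vs Site 6: Site 3 wins 29–16.
Site 3 vs Site 4: Site 4 wins 25–20.
Site 3 vs Site 7: Site 7 wins 33–12.
Site 8 vs Site 6: Site 6 wins 32–13.
Site 8 vs Site 4: Site 4 wins 32–13.
Site 8 vs Site 7: Site 7 wins 33–12.
Site 6 vs Site 4: Site 4 wins 32–13.
Site 6 vs Site 7: Site 7 wins 33–12.
Site 4 vs Site 7: Site 7 wins 24–21.
Site 7 beats each rival — Site 5 (33–12), Site 3 (33–12), Site 8 (33–12), Site 6 (33–12), Site 4 (24–21) — so Site 7 is the Condorcet winner.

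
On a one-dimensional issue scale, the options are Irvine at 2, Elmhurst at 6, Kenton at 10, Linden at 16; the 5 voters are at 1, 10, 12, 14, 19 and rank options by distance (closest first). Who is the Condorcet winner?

With single-peaked preferences on a line, the Condorcet winner is the candidate closest to the median voter.
The median voter (position 12) is closest to Kenton at 10.
Check: Kenton vs Elmhurst — voters closer to Kenton: 4 of 5.

Kenton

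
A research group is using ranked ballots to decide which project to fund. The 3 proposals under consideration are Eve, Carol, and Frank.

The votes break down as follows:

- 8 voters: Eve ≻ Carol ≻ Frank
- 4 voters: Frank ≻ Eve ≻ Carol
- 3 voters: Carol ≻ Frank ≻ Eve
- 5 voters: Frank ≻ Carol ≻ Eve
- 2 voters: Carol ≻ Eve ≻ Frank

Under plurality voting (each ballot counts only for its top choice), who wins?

First-place vote totals:
  Eve: 8
  Carol: 5
  Frank: 9
Frank has the most first-place votes.

Frank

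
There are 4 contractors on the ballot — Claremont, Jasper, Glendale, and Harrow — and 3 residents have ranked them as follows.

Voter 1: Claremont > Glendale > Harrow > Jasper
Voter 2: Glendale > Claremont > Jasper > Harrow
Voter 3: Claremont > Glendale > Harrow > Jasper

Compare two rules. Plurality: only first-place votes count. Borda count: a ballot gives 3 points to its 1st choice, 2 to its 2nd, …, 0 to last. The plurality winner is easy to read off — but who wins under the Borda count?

Plurality first-place counts: Claremont 2, Jasper 0, Glendale 1, Harrow 0 → Claremont.
Borda totals: Claremont 8, Jasper 1, Glendale 7, Harrow 2 → Claremont.

Claremont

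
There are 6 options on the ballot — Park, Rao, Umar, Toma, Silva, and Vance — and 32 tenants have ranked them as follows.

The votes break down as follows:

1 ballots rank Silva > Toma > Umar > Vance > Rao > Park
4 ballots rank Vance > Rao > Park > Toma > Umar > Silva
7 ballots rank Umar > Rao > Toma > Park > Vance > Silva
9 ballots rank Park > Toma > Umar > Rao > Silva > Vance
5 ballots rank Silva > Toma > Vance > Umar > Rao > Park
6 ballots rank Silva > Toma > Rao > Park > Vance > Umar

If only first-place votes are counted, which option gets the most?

First-place vote totals:
  Park: 9
  Rao: 0
  Umar: 7
  Toma: 0
  Silva: 12
  Vance: 4
Silva has the most first-place votes.

Silva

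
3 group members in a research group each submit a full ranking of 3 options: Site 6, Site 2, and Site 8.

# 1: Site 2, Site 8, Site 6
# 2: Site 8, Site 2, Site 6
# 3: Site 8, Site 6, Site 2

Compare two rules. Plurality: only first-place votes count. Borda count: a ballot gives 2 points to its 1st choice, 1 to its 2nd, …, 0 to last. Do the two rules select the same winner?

Plurality first-place counts: Site 6 0, Site 2 1, Site 8 2 → Site 8.
Borda totals: Site 6 1, Site 2 3, Site 8 5 → Site 8.
The two rules agree on Site 8.

Yes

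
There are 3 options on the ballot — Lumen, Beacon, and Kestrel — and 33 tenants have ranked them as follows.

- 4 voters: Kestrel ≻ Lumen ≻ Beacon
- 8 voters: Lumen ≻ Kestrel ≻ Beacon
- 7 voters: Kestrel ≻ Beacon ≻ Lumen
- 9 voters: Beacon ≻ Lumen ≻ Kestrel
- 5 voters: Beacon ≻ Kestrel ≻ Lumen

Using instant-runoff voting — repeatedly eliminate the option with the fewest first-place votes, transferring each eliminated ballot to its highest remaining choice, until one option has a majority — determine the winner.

Kestrel

Round 1: Beacon 14, Kestrel 11, Lumen 8. Lumen has the fewest and is eliminated.
Round 2: Kestrel 19, Beacon 14. Kestrel has a majority.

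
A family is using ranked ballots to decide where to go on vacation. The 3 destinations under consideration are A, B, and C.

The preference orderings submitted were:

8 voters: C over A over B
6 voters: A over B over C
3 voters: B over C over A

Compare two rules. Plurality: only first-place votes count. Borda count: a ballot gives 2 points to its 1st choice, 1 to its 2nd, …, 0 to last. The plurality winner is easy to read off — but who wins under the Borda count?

A

Plurality first-place counts: A 6, B 3, C 8 → C.
Borda totals: A 20, B 12, C 19 → A.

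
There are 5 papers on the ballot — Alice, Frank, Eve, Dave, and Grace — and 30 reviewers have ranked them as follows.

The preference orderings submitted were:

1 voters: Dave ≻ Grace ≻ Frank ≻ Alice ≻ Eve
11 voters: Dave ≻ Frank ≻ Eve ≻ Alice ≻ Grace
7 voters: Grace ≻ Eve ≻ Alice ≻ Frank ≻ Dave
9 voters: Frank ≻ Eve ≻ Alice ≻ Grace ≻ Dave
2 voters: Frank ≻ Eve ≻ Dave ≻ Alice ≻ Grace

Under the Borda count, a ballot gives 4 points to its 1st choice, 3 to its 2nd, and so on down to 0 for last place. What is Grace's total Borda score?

Borda scores:
  Alice: 1 + 11·1 + 7·2 + 9·2 + 2·1 = 46
  Frank: 2 + 11·3 + 7·1 + 9·4 + 2·4 = 86
  Eve: 0 + 11·2 + 7·3 + 9·3 + 2·3 = 76
  Dave: 4 + 11·4 + 7·0 + 9·0 + 2·2 = 52
  Grace: 3 + 11·0 + 7·4 + 9·1 + 2·0 = 40

40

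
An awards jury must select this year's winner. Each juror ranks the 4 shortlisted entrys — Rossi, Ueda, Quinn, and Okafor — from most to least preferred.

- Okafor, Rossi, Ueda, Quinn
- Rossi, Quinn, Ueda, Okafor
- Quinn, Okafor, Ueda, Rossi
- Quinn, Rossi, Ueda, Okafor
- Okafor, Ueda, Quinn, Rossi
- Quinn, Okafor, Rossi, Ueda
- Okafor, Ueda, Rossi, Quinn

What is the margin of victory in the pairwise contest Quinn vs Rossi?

1

Ballots ranking Quinn above Rossi: 4.
Ballots ranking Rossi above Quinn: 3.
Quinn wins 4–3, a margin of 1.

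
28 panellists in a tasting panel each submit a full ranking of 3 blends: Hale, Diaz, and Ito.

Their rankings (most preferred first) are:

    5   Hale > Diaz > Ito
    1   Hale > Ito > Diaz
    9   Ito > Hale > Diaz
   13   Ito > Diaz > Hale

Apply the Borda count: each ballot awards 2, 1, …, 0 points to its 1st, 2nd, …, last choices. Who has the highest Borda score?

Borda scores:
  Hale: 5·2 + 2 + 9·1 + 13·0 = 21
  Diaz: 5·1 + 0 + 9·0 + 13·1 = 18
  Ito: 5·0 + 1 + 9·2 + 13·2 = 45
Ito has the highest total.

Ito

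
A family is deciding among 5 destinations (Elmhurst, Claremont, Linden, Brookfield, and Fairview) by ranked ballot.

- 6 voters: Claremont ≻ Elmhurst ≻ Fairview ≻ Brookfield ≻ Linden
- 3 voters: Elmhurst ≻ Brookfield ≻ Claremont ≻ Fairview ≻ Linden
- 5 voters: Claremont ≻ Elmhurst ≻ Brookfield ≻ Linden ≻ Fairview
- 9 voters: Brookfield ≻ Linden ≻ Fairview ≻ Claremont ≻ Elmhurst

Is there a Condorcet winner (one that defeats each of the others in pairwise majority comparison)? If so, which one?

Head-to-head results (23 voters total):
Elmhurst vs Claremont: Claremont wins 20–3.
Elmhurst vs Linden: Elmhurst wins 14–9.
Elmhurst vs Brookfield: Elmhurst wins 14–9.
Elmhurst vs Fairview: Elmhurst wins 14–9.
Claremont vs Linden: Claremont wins 14–9.
Claremont vs Brookfield: Brookfield wins 12–11.
Claremont vs Fairview: Claremont wins 14–9.
Linden vs Brookfield: Brookfield wins 23–0.
Linden vs Fairview: Linden wins 14–9.
Brookfield vs Fairview: Brookfield wins 17–6.
No candidate beats all others: Elmhurst beats Brookfield beats Claremont beats Elmhurst, a majority cycle.

None — there is no Condorcet winner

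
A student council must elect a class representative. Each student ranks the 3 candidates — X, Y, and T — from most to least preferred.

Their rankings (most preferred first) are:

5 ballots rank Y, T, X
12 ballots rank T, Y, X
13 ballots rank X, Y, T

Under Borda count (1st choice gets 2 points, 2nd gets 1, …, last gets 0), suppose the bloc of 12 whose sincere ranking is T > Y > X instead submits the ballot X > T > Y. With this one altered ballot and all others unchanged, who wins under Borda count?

Borda totals with the altered ballot: X 50, Y 23, T 17.
The switch changes the winner from Y to X.

X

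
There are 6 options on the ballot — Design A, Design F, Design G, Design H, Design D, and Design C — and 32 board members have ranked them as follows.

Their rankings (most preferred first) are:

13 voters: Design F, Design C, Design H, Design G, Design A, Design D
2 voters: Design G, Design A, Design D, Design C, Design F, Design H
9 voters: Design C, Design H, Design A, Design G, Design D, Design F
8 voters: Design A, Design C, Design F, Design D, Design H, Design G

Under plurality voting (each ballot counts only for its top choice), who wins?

Design F

First-place vote totals:
  Design A: 8
  Design F: 13
  Design G: 2
  Design H: 0
  Design D: 0
  Design C: 9
Design F has the most first-place votes.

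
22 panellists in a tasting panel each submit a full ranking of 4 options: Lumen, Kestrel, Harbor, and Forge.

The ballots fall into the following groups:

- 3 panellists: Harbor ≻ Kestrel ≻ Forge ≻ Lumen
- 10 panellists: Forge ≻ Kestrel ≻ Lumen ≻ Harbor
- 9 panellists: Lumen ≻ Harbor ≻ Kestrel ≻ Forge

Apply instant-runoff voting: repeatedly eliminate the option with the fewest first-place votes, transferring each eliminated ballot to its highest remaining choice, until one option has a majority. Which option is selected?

Round 1: Forge 10, Lumen 9, Harbor 3, Kestrel 0. Kestrel has the fewest and is eliminated.
Round 2: Forge 10, Lumen 9, Harbor 3. Harbor has the fewest and is eliminated.
Round 3: Forge 13, Lumen 9. Forge has a majority.

Forge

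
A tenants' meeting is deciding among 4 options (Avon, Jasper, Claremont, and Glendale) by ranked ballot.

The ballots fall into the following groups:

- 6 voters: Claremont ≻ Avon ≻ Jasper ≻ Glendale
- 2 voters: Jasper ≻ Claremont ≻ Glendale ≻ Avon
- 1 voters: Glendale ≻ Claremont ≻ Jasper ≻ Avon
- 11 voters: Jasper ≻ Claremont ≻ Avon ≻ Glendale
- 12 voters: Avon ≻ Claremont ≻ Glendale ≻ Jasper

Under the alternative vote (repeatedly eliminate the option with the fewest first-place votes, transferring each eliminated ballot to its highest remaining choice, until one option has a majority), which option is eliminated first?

Round 1: Jasper 13, Avon 12, Claremont 6, Glendale 1. Glendale has the fewest and is eliminated.
Round 2: Jasper 13, Avon 12, Claremont 7. Claremont has the fewest and is eliminated.
Round 3: Avon 18, Jasper 14. Avon has a majority.

Glendale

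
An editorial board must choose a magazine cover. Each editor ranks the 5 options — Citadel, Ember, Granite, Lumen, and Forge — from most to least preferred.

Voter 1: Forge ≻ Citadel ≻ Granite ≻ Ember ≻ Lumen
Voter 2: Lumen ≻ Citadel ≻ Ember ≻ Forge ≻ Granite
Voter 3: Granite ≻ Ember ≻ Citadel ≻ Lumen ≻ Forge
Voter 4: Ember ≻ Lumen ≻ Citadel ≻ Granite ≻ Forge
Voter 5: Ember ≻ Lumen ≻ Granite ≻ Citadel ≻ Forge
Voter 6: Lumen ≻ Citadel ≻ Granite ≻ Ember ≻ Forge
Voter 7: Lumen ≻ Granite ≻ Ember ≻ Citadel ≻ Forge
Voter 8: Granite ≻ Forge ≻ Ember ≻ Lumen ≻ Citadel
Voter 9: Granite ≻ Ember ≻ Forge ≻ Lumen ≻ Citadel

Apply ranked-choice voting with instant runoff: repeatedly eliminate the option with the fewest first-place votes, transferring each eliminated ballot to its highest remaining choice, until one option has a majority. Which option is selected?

Round 1: Granite 3, Lumen 3, Ember 2, Forge 1, Citadel 0. Citadel has the fewest and is eliminated.
Round 2: Granite 3, Lumen 3, Ember 2, Forge 1. Forge has the fewest and is eliminated.
Round 3: Granite 4, Lumen 3, Ember 2. Ember has the fewest and is eliminated.
Round 4: Lumen 5, Granite 4. Lumen has a majority.

Lumen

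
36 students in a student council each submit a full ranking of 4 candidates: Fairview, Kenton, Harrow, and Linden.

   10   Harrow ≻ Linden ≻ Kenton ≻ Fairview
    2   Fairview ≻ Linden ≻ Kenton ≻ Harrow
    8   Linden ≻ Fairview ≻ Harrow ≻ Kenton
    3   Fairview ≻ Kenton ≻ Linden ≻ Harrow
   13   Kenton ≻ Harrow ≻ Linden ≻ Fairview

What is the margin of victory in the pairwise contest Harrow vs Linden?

Ballots ranking Harrow above Linden: 10+13 = 23.
Ballots ranking Linden above Harrow: 2+8+3 = 13.
Harrow wins 23–13, a margin of 10.

10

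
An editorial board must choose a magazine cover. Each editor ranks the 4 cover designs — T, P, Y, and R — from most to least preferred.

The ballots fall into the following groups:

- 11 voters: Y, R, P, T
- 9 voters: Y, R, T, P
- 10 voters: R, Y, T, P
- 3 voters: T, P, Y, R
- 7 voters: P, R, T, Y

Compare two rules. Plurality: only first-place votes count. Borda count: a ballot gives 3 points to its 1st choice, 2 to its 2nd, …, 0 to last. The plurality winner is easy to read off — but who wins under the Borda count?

Plurality first-place counts: T 3, P 7, Y 20, R 10 → Y.
Borda totals: T 35, P 38, Y 83, R 84 → R.

R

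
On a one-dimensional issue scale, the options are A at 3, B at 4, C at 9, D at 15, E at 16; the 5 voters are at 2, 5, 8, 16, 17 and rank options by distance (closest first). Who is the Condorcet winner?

C

With single-peaked preferences on a line, the Condorcet winner is the candidate closest to the median voter.
The median voter (position 8) is closest to C at 9.
Check: C vs B — voters closer to C: 3 of 5.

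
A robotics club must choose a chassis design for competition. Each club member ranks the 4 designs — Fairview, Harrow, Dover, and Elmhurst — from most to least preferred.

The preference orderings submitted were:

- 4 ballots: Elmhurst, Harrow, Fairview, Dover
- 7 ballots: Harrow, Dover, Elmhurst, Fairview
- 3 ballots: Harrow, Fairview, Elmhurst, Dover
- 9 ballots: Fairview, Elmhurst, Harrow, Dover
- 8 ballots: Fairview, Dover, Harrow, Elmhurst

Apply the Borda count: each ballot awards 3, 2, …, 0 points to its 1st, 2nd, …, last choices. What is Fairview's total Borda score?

61

Borda scores:
  Fairview: 4·1 + 7·0 + 3·2 + 9·3 + 8·3 = 61
  Harrow: 4·2 + 7·3 + 3·3 + 9·1 + 8·1 = 55
  Dover: 4·0 + 7·2 + 3·0 + 9·0 + 8·2 = 30
  Elmhurst: 4·3 + 7·1 + 3·1 + 9·2 + 8·0 = 40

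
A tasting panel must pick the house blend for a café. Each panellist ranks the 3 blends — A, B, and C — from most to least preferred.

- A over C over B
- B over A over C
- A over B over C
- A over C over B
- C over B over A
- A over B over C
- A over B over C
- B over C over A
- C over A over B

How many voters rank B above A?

Ballots ranking B above A: 3.
Ballots ranking A above B: 6.
So 3 of 9 voters prefer B to A.

3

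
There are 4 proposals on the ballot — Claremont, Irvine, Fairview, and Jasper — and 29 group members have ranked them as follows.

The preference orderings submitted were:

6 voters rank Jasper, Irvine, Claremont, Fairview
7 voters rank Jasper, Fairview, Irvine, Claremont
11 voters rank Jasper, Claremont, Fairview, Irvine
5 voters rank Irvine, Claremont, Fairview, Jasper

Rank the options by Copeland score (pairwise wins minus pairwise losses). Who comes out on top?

Pairwise results:
  Claremont vs Irvine: Irvine wins 18–11.
  Claremont vs Fairview: Claremont wins 22–7.
  Claremont vs Jasper: Jasper wins 24–5.
  Irvine vs Fairview: Fairview wins 18–11.
  Irvine vs Jasper: Jasper wins 24–5.
  Fairview vs Jasper: Jasper wins 24–5.
Copeland scores (wins − losses):
  Claremont: 1 − 2 = -1
  Irvine: 1 − 2 = -1
  Fairview: 1 − 2 = -1
  Jasper: 3 − 0 = 3
Jasper has the best Copeland score.

Jasper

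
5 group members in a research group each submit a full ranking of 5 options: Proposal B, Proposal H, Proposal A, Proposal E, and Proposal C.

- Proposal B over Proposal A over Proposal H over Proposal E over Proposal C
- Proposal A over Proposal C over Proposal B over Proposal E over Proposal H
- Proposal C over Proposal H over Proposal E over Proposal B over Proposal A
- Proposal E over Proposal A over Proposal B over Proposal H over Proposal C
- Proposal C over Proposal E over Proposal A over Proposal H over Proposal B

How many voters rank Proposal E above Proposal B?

Ballots ranking Proposal E above Proposal B: 3.
Ballots ranking Proposal B above Proposal E: 2.
So 3 of 5 voters prefer Proposal E to Proposal B.

3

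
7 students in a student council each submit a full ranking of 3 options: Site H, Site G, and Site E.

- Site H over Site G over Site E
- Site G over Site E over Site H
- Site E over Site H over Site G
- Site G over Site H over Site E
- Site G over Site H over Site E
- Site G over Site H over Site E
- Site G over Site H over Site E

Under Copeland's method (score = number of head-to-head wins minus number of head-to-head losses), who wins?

Pairwise results:
  Site H vs Site G: Site G wins 5–2.
  Site H vs Site E: Site H wins 5–2.
  Site G vs Site E: Site G wins 6–1.
Copeland scores (wins − losses):
  Site H: 1 − 1 = 0
  Site G: 2 − 0 = 2
  Site E: 0 − 2 = -2
Site G has the best Copeland score.

Site G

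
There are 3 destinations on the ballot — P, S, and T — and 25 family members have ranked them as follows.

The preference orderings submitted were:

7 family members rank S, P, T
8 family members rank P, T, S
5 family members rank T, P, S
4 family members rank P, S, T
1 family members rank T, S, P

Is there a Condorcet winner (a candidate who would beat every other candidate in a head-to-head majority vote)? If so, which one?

P

Head-to-head results (25 voters total):
P vs S: P wins 17–8.
P vs T: P wins 19–6.
S vs T: T wins 14–11.
P beats each rival — S (17–8), T (19–6) — so P is the Condorcet winner.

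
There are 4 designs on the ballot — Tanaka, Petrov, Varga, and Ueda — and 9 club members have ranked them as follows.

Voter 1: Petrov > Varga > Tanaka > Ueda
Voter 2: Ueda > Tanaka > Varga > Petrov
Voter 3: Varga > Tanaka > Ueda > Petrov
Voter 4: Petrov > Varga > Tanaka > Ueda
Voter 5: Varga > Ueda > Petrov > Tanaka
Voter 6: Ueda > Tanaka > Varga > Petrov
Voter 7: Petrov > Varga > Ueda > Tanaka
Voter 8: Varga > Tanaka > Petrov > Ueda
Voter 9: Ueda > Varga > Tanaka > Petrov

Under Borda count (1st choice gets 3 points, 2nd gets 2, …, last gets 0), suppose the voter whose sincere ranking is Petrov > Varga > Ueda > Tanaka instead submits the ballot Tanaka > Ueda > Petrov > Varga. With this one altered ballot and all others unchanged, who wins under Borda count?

Borda totals with the altered ballot: Tanaka 14, Petrov 9, Varga 17, Ueda 14.
The winner is unchanged: still Varga.

Varga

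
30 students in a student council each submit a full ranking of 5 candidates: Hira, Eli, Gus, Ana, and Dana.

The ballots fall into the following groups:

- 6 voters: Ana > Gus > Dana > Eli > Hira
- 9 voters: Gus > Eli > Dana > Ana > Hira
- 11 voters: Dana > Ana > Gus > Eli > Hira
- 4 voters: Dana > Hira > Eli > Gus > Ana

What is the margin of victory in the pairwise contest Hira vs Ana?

22

Ballots ranking Hira above Ana: 4.
Ballots ranking Ana above Hira: 6+9+11 = 26.
Ana wins 26–4, a margin of 22.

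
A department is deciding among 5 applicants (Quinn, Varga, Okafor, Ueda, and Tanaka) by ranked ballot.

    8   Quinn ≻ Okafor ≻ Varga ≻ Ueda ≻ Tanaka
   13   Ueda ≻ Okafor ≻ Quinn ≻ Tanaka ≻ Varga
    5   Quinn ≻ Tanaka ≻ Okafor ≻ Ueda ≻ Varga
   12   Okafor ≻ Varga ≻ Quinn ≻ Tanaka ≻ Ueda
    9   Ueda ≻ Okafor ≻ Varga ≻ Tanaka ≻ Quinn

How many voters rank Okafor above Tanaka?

Ballots ranking Okafor above Tanaka: 8+13+12+9 = 42.
Ballots ranking Tanaka above Okafor: 5.
So 42 of 47 voters prefer Okafor to Tanaka.

42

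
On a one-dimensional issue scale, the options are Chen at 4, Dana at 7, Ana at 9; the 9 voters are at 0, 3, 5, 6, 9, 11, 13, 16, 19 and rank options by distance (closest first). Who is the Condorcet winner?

With single-peaked preferences on a line, the Condorcet winner is the candidate closest to the median voter.
The median voter (position 9) is closest to Ana at 9.
Check: Ana vs Chen — voters closer to Ana: 5 of 9.

Ana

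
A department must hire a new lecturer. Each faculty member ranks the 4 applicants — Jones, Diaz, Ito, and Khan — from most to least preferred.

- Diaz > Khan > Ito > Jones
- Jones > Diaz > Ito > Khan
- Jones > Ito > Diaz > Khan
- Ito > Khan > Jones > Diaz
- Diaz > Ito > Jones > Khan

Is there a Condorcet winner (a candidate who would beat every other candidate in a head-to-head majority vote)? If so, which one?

Head-to-head results (5 voters total):
Jones vs Diaz: Jones wins 3–2.
Jones vs Ito: Ito wins 3–2.
Jones vs Khan: Jones wins 3–2.
Diaz vs Ito: Diaz wins 3–2.
Diaz vs Khan: Diaz wins 4–1.
Ito vs Khan: Ito wins 4–1.
No candidate beats all others: Jones beats Diaz beats Ito beats Jones, a majority cycle.

None — there is no Condorcet winner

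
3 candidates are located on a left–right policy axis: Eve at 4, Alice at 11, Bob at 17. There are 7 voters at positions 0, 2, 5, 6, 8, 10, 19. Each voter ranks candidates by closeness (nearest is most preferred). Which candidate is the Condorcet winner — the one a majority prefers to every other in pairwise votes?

Eve

With single-peaked preferences on a line, the Condorcet winner is the candidate closest to the median voter.
The median voter (position 6) is closest to Eve at 4.
Check: Eve vs Bob — voters closer to Eve: 6 of 7.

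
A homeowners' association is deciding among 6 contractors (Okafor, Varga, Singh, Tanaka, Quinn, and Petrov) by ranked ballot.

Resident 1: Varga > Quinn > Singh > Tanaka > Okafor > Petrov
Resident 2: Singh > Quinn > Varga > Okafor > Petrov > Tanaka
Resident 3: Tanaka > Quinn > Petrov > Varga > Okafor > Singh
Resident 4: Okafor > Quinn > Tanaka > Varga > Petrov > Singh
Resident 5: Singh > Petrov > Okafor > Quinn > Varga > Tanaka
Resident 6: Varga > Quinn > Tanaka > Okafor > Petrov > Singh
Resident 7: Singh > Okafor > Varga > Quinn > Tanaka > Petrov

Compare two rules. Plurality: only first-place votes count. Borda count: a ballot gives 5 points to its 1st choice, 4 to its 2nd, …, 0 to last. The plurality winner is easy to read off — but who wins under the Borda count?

Plurality first-place counts: Okafor 1, Varga 2, Singh 3, Tanaka 1, Quinn 0, Petrov 0 → Singh.
Borda totals: Okafor 18, Varga 21, Singh 18, Tanaka 14, Quinn 24, Petrov 10 → Quinn.

Quinn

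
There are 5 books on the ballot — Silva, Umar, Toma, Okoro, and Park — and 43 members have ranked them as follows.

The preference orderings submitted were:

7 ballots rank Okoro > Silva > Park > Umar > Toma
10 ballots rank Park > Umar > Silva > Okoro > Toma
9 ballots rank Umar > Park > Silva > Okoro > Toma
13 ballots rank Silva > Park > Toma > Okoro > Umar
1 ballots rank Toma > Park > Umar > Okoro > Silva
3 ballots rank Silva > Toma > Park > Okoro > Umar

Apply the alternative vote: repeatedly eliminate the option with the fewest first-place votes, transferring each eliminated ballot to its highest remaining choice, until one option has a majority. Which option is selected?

Round 1: Silva 16, Park 10, Umar 9, Okoro 7, Toma 1. Toma has the fewest and is eliminated.
Round 2: Silva 16, Park 11, Umar 9, Okoro 7. Okoro has the fewest and is eliminated.
Round 3: Silva 23, Park 11, Umar 9. Silva has a majority.

Silva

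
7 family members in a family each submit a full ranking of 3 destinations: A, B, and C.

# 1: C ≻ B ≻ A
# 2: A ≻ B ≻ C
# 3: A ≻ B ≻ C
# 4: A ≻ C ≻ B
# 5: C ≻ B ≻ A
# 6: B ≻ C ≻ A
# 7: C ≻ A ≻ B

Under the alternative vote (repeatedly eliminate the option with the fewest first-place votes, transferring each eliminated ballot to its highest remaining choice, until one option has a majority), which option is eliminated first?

Round 1: A 3, C 3, B 1. B has the fewest and is eliminated.
Round 2: C 4, A 3. C has a majority.

B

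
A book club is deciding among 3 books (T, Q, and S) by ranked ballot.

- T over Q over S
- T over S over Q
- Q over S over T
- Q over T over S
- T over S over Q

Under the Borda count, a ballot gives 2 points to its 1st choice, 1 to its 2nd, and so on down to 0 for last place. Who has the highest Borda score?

T

Borda scores:
  T: 2 + 2 + 0 + 1 + 2 = 7
  Q: 1 + 0 + 2 + 2 + 0 = 5
  S: 0 + 1 + 1 + 0 + 1 = 3
T has the highest total.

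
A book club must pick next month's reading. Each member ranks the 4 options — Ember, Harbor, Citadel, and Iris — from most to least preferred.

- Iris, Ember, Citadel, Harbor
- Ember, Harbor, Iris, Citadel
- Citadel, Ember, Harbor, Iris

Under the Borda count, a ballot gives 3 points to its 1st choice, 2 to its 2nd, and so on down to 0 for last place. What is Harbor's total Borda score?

Borda scores:
  Ember: 2 + 3 + 2 = 7
  Harbor: 0 + 2 + 1 = 3
  Citadel: 1 + 0 + 3 = 4
  Iris: 3 + 1 + 0 = 4

3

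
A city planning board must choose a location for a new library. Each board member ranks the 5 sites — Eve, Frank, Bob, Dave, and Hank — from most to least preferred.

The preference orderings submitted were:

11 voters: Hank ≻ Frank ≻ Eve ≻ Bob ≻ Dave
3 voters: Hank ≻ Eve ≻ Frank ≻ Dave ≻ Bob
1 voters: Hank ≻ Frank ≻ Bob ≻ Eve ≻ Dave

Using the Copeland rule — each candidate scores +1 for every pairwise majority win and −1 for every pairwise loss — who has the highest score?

Pairwise results:
  Eve vs Frank: Frank wins 12–3.
  Eve vs Bob: Eve wins 14–1.
  Eve vs Dave: Eve wins 15–0.
  Eve vs Hank: Hank wins 15–0.
  Frank vs Bob: Frank wins 15–0.
  Frank vs Dave: Frank wins 15–0.
  Frank vs Hank: Hank wins 15–0.
  Bob vs Dave: Bob wins 12–3.
  Bob vs Hank: Hank wins 15–0.
  Dave vs Hank: Hank wins 15–0.
Copeland scores (wins − losses):
  Eve: 2 − 2 = 0
  Frank: 3 − 1 = 2
  Bob: 1 − 3 = -2
  Dave: 0 − 4 = -4
  Hank: 4 − 0 = 4
Hank has the best Copeland score.

Hank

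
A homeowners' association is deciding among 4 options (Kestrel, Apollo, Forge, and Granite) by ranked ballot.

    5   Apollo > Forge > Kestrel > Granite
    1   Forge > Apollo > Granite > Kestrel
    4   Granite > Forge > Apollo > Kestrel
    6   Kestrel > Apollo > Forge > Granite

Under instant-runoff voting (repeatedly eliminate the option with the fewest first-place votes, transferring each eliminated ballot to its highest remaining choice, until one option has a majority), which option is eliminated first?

Forge

Round 1: Kestrel 6, Apollo 5, Granite 4, Forge 1. Forge has the fewest and is eliminated.
Round 2: Kestrel 6, Apollo 6, Granite 4. Granite has the fewest and is eliminated.
Round 3: Apollo 10, Kestrel 6. Apollo has a majority.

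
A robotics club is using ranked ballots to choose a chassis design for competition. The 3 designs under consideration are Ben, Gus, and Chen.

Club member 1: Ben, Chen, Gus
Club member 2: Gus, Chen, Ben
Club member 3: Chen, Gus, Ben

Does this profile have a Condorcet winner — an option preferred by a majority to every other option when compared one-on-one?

Yes

Head-to-head results (3 voters total):
Ben vs Gus: Gus wins 2–1.
Ben vs Chen: Chen wins 2–1.
Gus vs Chen: Chen wins 2–1.
Chen beats each rival — Ben (2–1), Gus (2–1) — so Chen is the Condorcet winner.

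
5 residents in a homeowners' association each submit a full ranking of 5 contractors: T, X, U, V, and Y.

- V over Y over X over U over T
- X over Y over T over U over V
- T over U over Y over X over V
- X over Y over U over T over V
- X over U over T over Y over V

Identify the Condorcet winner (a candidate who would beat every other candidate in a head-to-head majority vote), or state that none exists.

X

Head-to-head results (5 voters total):
T vs X: X wins 4–1.
T vs U: U wins 3–2.
T vs V: T wins 4–1.
T vs Y: Y wins 3–2.
X vs U: X wins 4–1.
X vs V: X wins 4–1.
X vs Y: X wins 3–2.
U vs V: U wins 4–1.
U vs Y: Y wins 3–2.
V vs Y: Y wins 4–1.
X beats each rival — T (4–1), U (4–1), V (4–1), Y (3–2) — so X is the Condorcet winner.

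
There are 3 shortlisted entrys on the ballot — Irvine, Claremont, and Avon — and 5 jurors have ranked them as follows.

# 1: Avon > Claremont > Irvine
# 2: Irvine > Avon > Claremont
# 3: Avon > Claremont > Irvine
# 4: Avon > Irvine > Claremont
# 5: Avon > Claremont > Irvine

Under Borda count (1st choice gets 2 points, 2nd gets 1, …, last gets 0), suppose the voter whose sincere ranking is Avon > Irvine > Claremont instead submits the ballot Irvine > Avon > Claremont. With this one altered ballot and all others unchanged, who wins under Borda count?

Borda totals with the altered ballot: Irvine 4, Claremont 3, Avon 8.
The winner is unchanged: still Avon.

Avon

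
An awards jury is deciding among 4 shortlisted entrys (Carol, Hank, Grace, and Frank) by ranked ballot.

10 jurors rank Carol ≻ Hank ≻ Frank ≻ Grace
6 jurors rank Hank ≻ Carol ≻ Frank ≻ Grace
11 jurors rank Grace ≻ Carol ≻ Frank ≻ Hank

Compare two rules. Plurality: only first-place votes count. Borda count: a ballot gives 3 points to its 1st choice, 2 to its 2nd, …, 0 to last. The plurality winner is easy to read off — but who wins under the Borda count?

Carol

Plurality first-place counts: Carol 10, Hank 6, Grace 11, Frank 0 → Grace.
Borda totals: Carol 64, Hank 38, Grace 33, Frank 27 → Carol.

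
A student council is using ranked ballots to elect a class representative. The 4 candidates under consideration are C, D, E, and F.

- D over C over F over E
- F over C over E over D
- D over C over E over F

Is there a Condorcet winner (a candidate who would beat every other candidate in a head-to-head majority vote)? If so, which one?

Head-to-head results (3 voters total):
C vs D: D wins 2–1.
C vs E: C wins 3–0.
C vs F: C wins 2–1.
D vs E: D wins 2–1.
D vs F: D wins 2–1.
E vs F: F wins 2–1.
D beats each rival — C (2–1), E (2–1), F (2–1) — so D is the Condorcet winner.

D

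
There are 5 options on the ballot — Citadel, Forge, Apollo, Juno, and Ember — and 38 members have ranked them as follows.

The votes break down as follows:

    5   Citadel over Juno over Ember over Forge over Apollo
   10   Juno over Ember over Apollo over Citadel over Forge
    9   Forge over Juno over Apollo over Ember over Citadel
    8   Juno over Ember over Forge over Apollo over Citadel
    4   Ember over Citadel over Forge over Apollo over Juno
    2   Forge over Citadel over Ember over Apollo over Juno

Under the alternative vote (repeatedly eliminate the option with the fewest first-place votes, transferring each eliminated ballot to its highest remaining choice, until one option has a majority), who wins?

Round 1: Juno 18, Forge 11, Citadel 5, Ember 4, Apollo 0. Apollo has the fewest and is eliminated.
Round 2: Juno 18, Forge 11, Citadel 5, Ember 4. Ember has the fewest and is eliminated.
Round 3: Juno 18, Forge 11, Citadel 9. Citadel has the fewest and is eliminated.
Round 4: Juno 23, Forge 15. Juno has a majority.

Juno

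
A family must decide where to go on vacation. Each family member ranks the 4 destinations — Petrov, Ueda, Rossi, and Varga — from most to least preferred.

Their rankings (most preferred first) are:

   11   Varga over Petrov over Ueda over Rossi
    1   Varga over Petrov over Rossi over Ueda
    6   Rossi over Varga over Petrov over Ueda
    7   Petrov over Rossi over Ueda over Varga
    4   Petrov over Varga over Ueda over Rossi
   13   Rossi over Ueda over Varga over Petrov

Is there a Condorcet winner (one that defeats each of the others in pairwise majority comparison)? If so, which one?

Head-to-head results (42 voters total):
Petrov vs Ueda: Petrov wins 29–13.
Petrov vs Rossi: Petrov wins 23–19.
Petrov vs Varga: Varga wins 31–11.
Ueda vs Rossi: Rossi wins 27–15.
Ueda vs Varga: Varga wins 22–20.
Rossi vs Varga: Rossi wins 26–16.
No candidate beats all others: Petrov beats Rossi beats Varga beats Petrov, a majority cycle.

No Condorcet winner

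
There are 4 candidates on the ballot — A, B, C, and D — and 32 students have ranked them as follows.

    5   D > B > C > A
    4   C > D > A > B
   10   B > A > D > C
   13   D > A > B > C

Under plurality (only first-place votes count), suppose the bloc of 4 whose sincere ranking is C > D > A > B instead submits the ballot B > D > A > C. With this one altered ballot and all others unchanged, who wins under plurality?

First-place totals with the altered ballot: A 0, B 14, C 0, D 18.
The winner is unchanged: still D.

D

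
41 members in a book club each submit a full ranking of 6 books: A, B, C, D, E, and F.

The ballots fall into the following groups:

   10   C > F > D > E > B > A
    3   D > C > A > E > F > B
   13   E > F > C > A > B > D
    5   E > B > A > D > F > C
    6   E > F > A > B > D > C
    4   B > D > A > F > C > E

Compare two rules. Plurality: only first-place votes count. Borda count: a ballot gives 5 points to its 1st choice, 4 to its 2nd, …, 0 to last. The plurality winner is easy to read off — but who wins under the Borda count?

Plurality first-place counts: A 0, B 4, C 10, D 3, E 24, F 0 → E.
Borda totals: A 80, B 75, C 105, D 77, E 146, F 132 → E.

E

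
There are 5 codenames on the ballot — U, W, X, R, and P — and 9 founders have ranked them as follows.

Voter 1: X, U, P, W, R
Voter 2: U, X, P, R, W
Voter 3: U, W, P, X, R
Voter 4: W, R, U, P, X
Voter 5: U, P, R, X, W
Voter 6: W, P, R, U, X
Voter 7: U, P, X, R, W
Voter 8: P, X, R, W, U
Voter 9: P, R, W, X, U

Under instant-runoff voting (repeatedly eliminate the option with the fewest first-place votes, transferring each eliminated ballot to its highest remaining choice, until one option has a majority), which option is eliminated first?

R

Round 1: U 4, W 2, P 2, X 1, R 0. R has the fewest and is eliminated.
Round 2: U 4, W 2, P 2, X 1. X has the fewest and is eliminated.
Round 3: U 5, W 2, P 2. U has a majority.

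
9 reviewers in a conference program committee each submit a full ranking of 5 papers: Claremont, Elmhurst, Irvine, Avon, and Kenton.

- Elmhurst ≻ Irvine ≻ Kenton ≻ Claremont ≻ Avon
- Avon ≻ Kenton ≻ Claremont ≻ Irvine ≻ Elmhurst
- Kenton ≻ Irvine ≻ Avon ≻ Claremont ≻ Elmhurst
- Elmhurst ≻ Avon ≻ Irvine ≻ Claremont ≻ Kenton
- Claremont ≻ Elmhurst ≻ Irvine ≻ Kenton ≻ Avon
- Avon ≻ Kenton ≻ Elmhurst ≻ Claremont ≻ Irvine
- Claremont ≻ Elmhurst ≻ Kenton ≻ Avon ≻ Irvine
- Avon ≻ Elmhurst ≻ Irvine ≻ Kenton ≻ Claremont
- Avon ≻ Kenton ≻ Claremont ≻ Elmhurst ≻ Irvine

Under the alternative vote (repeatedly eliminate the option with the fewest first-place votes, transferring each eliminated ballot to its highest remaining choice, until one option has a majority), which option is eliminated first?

Round 1: Avon 4, Claremont 2, Elmhurst 2, Kenton 1, Irvine 0. Irvine has the fewest and is eliminated.
Round 2: Avon 4, Claremont 2, Elmhurst 2, Kenton 1. Kenton has the fewest and is eliminated.
Round 3: Avon 5, Claremont 2, Elmhurst 2. Avon has a majority.

Irvine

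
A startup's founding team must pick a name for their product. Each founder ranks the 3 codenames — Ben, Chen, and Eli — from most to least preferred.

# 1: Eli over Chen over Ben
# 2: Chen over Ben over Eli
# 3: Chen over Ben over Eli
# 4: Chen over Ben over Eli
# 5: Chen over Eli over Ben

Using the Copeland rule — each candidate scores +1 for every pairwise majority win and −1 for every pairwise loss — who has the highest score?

Pairwise results:
  Ben vs Chen: Chen wins 5–0.
  Ben vs Eli: Ben wins 3–2.
  Chen vs Eli: Chen wins 4–1.
Copeland scores (wins − losses):
  Ben: 1 − 1 = 0
  Chen: 2 − 0 = 2
  Eli: 0 − 2 = -2
Chen has the best Copeland score.

Chen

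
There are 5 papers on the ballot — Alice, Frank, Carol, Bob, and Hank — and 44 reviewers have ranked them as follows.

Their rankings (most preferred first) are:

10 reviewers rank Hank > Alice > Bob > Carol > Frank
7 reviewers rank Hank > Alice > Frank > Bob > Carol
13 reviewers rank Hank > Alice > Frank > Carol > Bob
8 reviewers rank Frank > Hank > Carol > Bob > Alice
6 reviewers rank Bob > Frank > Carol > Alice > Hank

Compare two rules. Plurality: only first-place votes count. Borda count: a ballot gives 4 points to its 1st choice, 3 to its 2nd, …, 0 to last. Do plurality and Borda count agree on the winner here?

Plurality first-place counts: Alice 0, Frank 8, Carol 0, Bob 6, Hank 30 → Hank.
Borda totals: Alice 96, Frank 90, Carol 51, Bob 59, Hank 144 → Hank.
The two rules agree on Hank.

Yes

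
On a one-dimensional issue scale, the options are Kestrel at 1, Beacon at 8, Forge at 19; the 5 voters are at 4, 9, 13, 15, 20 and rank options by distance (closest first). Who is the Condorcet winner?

Beacon

With single-peaked preferences on a line, the Condorcet winner is the candidate closest to the median voter.
The median voter (position 13) is closest to Beacon at 8.
Check: Beacon vs Forge — voters closer to Beacon: 3 of 5.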